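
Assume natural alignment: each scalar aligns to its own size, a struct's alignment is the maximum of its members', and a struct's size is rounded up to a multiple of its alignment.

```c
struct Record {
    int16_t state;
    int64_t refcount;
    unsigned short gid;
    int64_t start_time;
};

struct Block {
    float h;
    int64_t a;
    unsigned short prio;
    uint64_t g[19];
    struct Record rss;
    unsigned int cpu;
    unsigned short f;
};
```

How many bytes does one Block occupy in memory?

216 bytes

Record: @0: state [2B, align 2] → 2; +6 pad (align 8); @8: refcount [8B, align 8] → 16; @16: gid [2B, align 2] → 18; +6 pad (align 8); @24: start_time [8B, align 8] → 32; size 32, align 8
@0: h [4B, align 4] → 4
+4 pad (align 8)
@8: a [8B, align 8] → 16
@16: prio [2B, align 2] → 18
+6 pad (align 8)
@24: g [152B, align 8] → 176
@176: rss [32B, align 8] → 208
@208: cpu [4B, align 4] → 212
@212: f [2B, align 2] → 214
+2 tail pad (align 8)
size 216, align 8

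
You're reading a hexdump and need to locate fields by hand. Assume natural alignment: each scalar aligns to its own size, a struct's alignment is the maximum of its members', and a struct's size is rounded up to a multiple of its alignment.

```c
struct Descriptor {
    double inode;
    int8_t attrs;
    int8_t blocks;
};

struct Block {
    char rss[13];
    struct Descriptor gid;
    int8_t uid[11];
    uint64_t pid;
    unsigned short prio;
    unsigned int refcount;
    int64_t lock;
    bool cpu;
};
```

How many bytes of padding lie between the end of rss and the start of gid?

3

Descriptor: inode at 0 (size 8, align 8) → ends 8; attrs at 8 (size 1, align 1) → ends 9; blocks at 9 (size 1, align 1) → ends 10; tail pad 6 to reach multiple of 8; total 16 bytes, alignment 8
rss at 0 (size 13, align 1) → ends 13
pad 3 to align 8 for gid
gid at 16 (size 16, align 8) → ends 32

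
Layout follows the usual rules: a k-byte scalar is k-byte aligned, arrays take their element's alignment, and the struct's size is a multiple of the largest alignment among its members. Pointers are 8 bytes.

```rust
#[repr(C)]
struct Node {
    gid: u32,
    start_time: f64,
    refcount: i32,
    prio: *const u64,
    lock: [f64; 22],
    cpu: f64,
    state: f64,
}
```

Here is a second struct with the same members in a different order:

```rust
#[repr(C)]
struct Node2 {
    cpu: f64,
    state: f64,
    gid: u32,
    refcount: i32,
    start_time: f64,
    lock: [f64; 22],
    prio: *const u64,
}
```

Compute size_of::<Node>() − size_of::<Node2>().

0..4  gid  (4B, 4-aligned)
4..8  -- padding (4B)
8..16  start_time  (8B, 8-aligned)
16..20  refcount  (4B, 4-aligned)
20..24  -- padding (4B)
24..32  prio  (8B, 8-aligned)
32..208  lock  (176B, 8-aligned)
208..216  cpu  (8B, 8-aligned)
216..224  state  (8B, 8-aligned)
sizeof = 224, alignof = 8
— Node2 —
0..8  cpu  (8B, 8-aligned)
8..16  state  (8B, 8-aligned)
16..20  gid  (4B, 4-aligned)
20..24  refcount  (4B, 4-aligned)
24..32  start_time  (8B, 8-aligned)
32..208  lock  (176B, 8-aligned)
208..216  prio  (8B, 8-aligned)
sizeof = 216, alignof = 8
224 − 216 = 8

8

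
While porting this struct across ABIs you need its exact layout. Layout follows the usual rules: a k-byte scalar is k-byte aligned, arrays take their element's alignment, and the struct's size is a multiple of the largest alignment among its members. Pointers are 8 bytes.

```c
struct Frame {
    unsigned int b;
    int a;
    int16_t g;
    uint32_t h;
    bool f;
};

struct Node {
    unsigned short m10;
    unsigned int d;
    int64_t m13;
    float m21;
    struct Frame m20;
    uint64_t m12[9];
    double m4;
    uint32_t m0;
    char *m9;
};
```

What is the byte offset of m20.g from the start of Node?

28

Frame: @0: b [4B, align 4] → 4; @4: a [4B, align 4] → 8; @8: g [2B, align 2] → 10; +2 pad (align 4); @12: h [4B, align 4] → 16; @16: f [1B, align 1] → 17; +3 tail pad (align 4); size 20, align 4
@0: m10 [2B, align 2] → 2
+2 pad (align 4)
@4: d [4B, align 4] → 8
@8: m13 [8B, align 8] → 16
@16: m21 [4B, align 4] → 20
@20: m20 [20B, align 4] → 40
within Frame: g at 8
20 + 8 = 28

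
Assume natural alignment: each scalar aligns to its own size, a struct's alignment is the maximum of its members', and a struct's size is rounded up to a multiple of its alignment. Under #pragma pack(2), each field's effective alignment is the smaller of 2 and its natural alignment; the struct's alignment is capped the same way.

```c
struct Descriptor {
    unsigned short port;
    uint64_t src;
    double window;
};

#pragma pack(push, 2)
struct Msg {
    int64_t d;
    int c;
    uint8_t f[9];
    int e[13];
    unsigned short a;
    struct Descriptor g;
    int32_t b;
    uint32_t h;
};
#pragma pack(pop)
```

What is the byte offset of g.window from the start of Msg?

Descriptor: @0: port [2B, align 2] → 2; +6 pad (align 8); @8: src [8B, align 8] → 16; @16: window [8B, align 8] → 24; size 24, align 8
@0: d [8B, align 2] → 8
@8: c [4B, align 2] → 12
@12: f [9B, align 1] → 21
+1 pad (align 2)
@22: e [52B, align 2] → 74
@74: a [2B, align 2] → 76
@76: g [24B, align 2] → 100
within Descriptor: window at 16
76 + 16 = 92

92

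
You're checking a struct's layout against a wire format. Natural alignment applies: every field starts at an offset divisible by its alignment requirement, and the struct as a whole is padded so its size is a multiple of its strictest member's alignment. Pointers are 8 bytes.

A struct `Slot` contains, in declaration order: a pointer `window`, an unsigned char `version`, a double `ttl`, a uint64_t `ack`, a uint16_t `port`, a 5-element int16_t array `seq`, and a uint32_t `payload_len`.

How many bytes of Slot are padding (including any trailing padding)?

7

@0: window [8B, align 8] → 8
@8: version [1B, align 1] → 9
+7 pad (align 8)
@16: ttl [8B, align 8] → 24
@24: ack [8B, align 8] → 32
@32: port [2B, align 2] → 34
@34: seq [10B, align 2] → 44
@44: payload_len [4B, align 4] → 48
size 48, align 8
data bytes 41, size 48 → padding 7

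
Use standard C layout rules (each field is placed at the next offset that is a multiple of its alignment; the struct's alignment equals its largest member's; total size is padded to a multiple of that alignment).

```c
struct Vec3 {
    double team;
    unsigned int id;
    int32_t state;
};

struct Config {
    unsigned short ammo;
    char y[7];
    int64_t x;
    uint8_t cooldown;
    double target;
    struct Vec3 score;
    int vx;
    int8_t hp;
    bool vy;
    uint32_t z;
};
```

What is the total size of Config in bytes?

Vec3: 0..8  team  (8B, 8-aligned); 8..12  id  (4B, 4-aligned); 12..16  state  (4B, 4-aligned); sizeof = 16, alignof = 8
0..2  ammo  (2B, 2-aligned)
2..9  y  (7B, 1-aligned)
9..16  -- padding (7B)
16..24  x  (8B, 8-aligned)
24..25  cooldown  (1B, 1-aligned)
25..32  -- padding (7B)
32..40  target  (8B, 8-aligned)
40..56  score  (16B, 8-aligned)
56..60  vx  (4B, 4-aligned)
60..61  hp  (1B, 1-aligned)
61..62  vy  (1B, 1-aligned)
62..64  -- padding (2B)
64..68  z  (4B, 4-aligned)
68..72  -- tail padding (4B)
sizeof = 72, alignof = 8

72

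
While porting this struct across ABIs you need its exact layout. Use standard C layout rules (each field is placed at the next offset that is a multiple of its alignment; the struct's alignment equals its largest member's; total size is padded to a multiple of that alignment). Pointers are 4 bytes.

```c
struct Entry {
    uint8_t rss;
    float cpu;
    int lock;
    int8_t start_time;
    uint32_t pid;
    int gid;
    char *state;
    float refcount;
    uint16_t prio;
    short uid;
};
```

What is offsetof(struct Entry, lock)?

@0: rss [1B, align 1] → 1
+3 pad (align 4)
@4: cpu [4B, align 4] → 8
@8: lock [4B, align 4] → 12

8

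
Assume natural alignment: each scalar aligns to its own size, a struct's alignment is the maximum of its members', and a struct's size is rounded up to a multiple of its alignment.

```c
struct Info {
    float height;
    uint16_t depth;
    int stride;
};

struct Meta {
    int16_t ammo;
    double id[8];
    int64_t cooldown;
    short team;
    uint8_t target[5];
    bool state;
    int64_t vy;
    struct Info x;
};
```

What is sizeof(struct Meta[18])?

Info: 0..4  height  (4B, 4-aligned); 4..6  depth  (2B, 2-aligned); 6..8  -- padding (2B); 8..12  stride  (4B, 4-aligned); sizeof = 12, alignof = 4
0..2  ammo  (2B, 2-aligned)
2..8  -- padding (6B)
8..72  id  (64B, 8-aligned)
72..80  cooldown  (8B, 8-aligned)
80..82  team  (2B, 2-aligned)
82..87  target  (5B, 1-aligned)
87..88  state  (1B, 1-aligned)
88..96  vy  (8B, 8-aligned)
96..108  x  (12B, 4-aligned)
108..112  -- tail padding (4B)
sizeof = 112, alignof = 8
array of 18: 18 × 112 = 2016

2016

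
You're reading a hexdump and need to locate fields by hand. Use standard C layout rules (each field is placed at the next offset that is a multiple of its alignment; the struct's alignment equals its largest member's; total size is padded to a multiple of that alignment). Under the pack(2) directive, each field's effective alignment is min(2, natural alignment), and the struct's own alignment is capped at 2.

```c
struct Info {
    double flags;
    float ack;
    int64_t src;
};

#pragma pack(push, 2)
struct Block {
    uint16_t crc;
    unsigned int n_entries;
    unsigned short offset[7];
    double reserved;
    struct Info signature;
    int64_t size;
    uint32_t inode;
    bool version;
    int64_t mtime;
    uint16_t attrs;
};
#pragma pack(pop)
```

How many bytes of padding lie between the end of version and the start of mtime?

Info: 0..8  flags  (8B, 8-aligned); 8..12  ack  (4B, 4-aligned); 12..16  -- padding (4B); 16..24  src  (8B, 8-aligned); sizeof = 24, alignof = 8
0..2  crc  (2B, 2-aligned)
2..6  n_entries  (4B, 2-aligned)
6..20  offset  (14B, 2-aligned)
20..28  reserved  (8B, 2-aligned)
28..52  signature  (24B, 2-aligned)
52..60  size  (8B, 2-aligned)
60..64  inode  (4B, 2-aligned)
64..65  version  (1B, 1-aligned)
65..66  -- padding (1B)
66..74  mtime  (8B, 2-aligned)

1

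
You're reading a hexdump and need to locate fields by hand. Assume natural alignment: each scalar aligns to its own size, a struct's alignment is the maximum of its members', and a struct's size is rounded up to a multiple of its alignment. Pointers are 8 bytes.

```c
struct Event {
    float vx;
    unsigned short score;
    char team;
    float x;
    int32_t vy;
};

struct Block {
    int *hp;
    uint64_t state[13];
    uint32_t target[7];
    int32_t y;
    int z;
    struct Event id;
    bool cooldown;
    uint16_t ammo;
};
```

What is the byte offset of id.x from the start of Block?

Event: 0..4  vx  (4B, 4-aligned); 4..6  score  (2B, 2-aligned); 6..7  team  (1B, 1-aligned); 7..8  -- padding (1B); 8..12  x  (4B, 4-aligned); 12..16  vy  (4B, 4-aligned); sizeof = 16, alignof = 4
0..8  hp  (8B, 8-aligned)
8..112  state  (104B, 8-aligned)
112..140  target  (28B, 4-aligned)
140..144  y  (4B, 4-aligned)
144..148  z  (4B, 4-aligned)
148..164  id  (16B, 4-aligned)
within Event: x at 8
148 + 8 = 156

156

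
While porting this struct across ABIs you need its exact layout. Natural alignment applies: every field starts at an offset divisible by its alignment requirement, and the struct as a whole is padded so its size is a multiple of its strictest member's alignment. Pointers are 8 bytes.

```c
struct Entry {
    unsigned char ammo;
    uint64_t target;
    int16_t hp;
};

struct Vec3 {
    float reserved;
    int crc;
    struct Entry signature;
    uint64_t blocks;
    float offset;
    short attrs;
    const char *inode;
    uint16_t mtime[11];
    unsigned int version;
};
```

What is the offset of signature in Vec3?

8

Entry: ammo at 0 (size 1, align 1) → ends 1; pad 7 to align 8 for target; target at 8 (size 8, align 8) → ends 16; hp at 16 (size 2, align 2) → ends 18; tail pad 6 to reach multiple of 8; total 24 bytes, alignment 8
reserved at 0 (size 4, align 4) → ends 4
crc at 4 (size 4, align 4) → ends 8
signature at 8 (size 24, align 8) → ends 32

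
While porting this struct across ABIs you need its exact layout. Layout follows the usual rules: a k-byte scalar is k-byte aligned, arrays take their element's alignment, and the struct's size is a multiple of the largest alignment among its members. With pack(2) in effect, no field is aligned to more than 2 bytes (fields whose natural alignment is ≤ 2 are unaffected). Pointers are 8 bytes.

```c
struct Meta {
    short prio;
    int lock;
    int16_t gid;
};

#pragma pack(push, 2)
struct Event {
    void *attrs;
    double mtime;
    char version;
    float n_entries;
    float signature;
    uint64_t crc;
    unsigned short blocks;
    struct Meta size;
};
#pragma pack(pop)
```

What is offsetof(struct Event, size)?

Meta: prio at 0 (size 2, align 2) → ends 2; pad 2 to align 4 for lock; lock at 4 (size 4, align 4) → ends 8; gid at 8 (size 2, align 2) → ends 10; tail pad 2 to reach multiple of 4; total 12 bytes, alignment 4
attrs at 0 (size 8, align 2) → ends 8
mtime at 8 (size 8, align 2) → ends 16
version at 16 (size 1, align 1) → ends 17
pad 1 to align 2 for n_entries
n_entries at 18 (size 4, align 2) → ends 22
signature at 22 (size 4, align 2) → ends 26
crc at 26 (size 8, align 2) → ends 34
blocks at 34 (size 2, align 2) → ends 36
size at 36 (size 12, align 2) → ends 48

36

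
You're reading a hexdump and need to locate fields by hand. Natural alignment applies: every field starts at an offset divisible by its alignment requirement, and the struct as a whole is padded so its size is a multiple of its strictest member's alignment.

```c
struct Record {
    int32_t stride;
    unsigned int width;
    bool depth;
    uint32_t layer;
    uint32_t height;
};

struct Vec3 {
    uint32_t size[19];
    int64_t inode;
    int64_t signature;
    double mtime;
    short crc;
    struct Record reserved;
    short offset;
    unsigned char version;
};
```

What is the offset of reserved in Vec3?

Record: 0..4  stride  (4B, 4-aligned); 4..8  width  (4B, 4-aligned); 8..9  depth  (1B, 1-aligned); 9..12  -- padding (3B); 12..16  layer  (4B, 4-aligned); 16..20  height  (4B, 4-aligned); sizeof = 20, alignof = 4
0..76  size  (76B, 4-aligned)
76..80  -- padding (4B)
80..88  inode  (8B, 8-aligned)
88..96  signature  (8B, 8-aligned)
96..104  mtime  (8B, 8-aligned)
104..106  crc  (2B, 2-aligned)
106..108  -- padding (2B)
108..128  reserved  (20B, 4-aligned)

108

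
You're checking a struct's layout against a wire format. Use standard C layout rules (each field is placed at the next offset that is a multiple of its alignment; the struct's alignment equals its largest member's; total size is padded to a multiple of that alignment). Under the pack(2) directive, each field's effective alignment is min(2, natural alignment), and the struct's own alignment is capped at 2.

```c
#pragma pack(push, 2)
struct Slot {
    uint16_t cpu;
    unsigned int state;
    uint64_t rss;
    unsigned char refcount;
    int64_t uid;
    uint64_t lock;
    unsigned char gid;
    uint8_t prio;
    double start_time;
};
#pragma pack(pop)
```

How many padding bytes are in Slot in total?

1

cpu at 0 (size 2, align 2) → ends 2
state at 2 (size 4, align 2) → ends 6
rss at 6 (size 8, align 2) → ends 14
refcount at 14 (size 1, align 1) → ends 15
pad 1 to align 2 for uid
uid at 16 (size 8, align 2) → ends 24
lock at 24 (size 8, align 2) → ends 32
gid at 32 (size 1, align 1) → ends 33
prio at 33 (size 1, align 1) → ends 34
start_time at 34 (size 8, align 2) → ends 42
total 42 bytes, alignment 2
data bytes 41, size 42 → padding 1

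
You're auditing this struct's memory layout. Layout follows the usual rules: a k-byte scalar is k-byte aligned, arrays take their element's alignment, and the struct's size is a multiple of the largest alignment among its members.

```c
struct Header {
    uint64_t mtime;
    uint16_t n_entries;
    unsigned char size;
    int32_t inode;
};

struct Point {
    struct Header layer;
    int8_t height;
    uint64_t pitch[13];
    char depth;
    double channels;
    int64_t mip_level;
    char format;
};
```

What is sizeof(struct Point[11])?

1760

Header: mtime at 0 (size 8, align 8) → ends 8; n_entries at 8 (size 2, align 2) → ends 10; size at 10 (size 1, align 1) → ends 11; pad 1 to align 4 for inode; inode at 12 (size 4, align 4) → ends 16; total 16 bytes, alignment 8
layer at 0 (size 16, align 8) → ends 16
height at 16 (size 1, align 1) → ends 17
pad 7 to align 8 for pitch
pitch at 24 (size 104, align 8) → ends 128
depth at 128 (size 1, align 1) → ends 129
pad 7 to align 8 for channels
channels at 136 (size 8, align 8) → ends 144
mip_level at 144 (size 8, align 8) → ends 152
format at 152 (size 1, align 1) → ends 153
tail pad 7 to reach multiple of 8
total 160 bytes, alignment 8
array of 11: 11 × 160 = 1760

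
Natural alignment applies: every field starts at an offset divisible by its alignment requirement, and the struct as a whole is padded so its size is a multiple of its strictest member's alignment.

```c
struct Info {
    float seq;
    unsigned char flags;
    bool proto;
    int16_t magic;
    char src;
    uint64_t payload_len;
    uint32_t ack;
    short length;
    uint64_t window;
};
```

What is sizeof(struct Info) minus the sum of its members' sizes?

0..4  seq  (4B, 4-aligned)
4..5  flags  (1B, 1-aligned)
5..6  proto  (1B, 1-aligned)
6..8  magic  (2B, 2-aligned)
8..9  src  (1B, 1-aligned)
9..16  -- padding (7B)
16..24  payload_len  (8B, 8-aligned)
24..28  ack  (4B, 4-aligned)
28..30  length  (2B, 2-aligned)
30..32  -- padding (2B)
32..40  window  (8B, 8-aligned)
sizeof = 40, alignof = 8
data bytes 31, size 40 → padding 9

9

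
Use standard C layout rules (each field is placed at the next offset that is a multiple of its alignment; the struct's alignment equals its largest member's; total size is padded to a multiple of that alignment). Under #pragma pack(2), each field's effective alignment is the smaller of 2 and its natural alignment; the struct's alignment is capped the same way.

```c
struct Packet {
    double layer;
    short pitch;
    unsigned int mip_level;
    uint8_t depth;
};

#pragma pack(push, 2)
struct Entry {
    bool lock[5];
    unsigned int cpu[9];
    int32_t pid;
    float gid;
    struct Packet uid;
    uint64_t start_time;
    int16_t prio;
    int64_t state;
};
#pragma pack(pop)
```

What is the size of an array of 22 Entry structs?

2024

Packet: 0..8  layer  (8B, 8-aligned); 8..10  pitch  (2B, 2-aligned); 10..12  -- padding (2B); 12..16  mip_level  (4B, 4-aligned); 16..17  depth  (1B, 1-aligned); 17..24  -- tail padding (7B); sizeof = 24, alignof = 8
0..5  lock  (5B, 1-aligned)
5..6  -- padding (1B)
6..42  cpu  (36B, 2-aligned)
42..46  pid  (4B, 2-aligned)
46..50  gid  (4B, 2-aligned)
50..74  uid  (24B, 2-aligned)
74..82  start_time  (8B, 2-aligned)
82..84  prio  (2B, 2-aligned)
84..92  state  (8B, 2-aligned)
sizeof = 92, alignof = 2
array of 22: 22 × 92 = 2024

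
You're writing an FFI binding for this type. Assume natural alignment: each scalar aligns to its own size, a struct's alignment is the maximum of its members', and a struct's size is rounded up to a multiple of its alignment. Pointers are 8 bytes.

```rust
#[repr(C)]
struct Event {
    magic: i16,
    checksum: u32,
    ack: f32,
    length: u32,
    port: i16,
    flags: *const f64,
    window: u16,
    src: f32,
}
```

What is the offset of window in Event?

magic at 0 (size 2, align 2) → ends 2
pad 2 to align 4 for checksum
checksum at 4 (size 4, align 4) → ends 8
ack at 8 (size 4, align 4) → ends 12
length at 12 (size 4, align 4) → ends 16
port at 16 (size 2, align 2) → ends 18
pad 6 to align 8 for flags
flags at 24 (size 8, align 8) → ends 32
window at 32 (size 2, align 2) → ends 34

32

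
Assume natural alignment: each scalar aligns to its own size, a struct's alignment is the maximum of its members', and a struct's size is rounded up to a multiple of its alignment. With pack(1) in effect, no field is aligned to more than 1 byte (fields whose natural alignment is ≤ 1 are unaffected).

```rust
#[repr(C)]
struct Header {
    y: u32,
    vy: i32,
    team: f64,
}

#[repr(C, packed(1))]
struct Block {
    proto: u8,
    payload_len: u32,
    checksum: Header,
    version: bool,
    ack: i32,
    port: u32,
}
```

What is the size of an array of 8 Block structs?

Header: @0: y [4B, align 4] → 4; @4: vy [4B, align 4] → 8; @8: team [8B, align 8] → 16; size 16, align 8
@0: proto [1B, align 1] → 1
@1: payload_len [4B, align 1] → 5
@5: checksum [16B, align 1] → 21
@21: version [1B, align 1] → 22
@22: ack [4B, align 1] → 26
@26: port [4B, align 1] → 30
size 30, align 1
array of 8: 8 × 30 = 240

240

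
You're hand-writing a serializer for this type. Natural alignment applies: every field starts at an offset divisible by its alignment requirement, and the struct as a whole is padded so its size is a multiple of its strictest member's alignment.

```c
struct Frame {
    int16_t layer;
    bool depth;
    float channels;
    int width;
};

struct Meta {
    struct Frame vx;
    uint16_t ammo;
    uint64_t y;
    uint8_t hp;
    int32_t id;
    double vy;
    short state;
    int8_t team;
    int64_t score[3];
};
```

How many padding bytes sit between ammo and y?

Frame: 0..2  layer  (2B, 2-aligned); 2..3  depth  (1B, 1-aligned); 3..4  -- padding (1B); 4..8  channels  (4B, 4-aligned); 8..12  width  (4B, 4-aligned); sizeof = 12, alignof = 4
0..12  vx  (12B, 4-aligned)
12..14  ammo  (2B, 2-aligned)
14..16  -- padding (2B)
16..24  y  (8B, 8-aligned)

2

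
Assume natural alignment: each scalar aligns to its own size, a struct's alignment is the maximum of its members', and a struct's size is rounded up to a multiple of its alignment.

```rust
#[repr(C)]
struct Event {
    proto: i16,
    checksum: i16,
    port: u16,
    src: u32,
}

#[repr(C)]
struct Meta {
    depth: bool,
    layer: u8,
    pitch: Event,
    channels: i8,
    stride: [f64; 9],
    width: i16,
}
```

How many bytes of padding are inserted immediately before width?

Event: @0: proto [2B, align 2] → 2; @2: checksum [2B, align 2] → 4; @4: port [2B, align 2] → 6; +2 pad (align 4); @8: src [4B, align 4] → 12; size 12, align 4
@0: depth [1B, align 1] → 1
@1: layer [1B, align 1] → 2
+2 pad (align 4)
@4: pitch [12B, align 4] → 16
@16: channels [1B, align 1] → 17
+7 pad (align 8)
@24: stride [72B, align 8] → 96
@96: width [2B, align 2] → 98

0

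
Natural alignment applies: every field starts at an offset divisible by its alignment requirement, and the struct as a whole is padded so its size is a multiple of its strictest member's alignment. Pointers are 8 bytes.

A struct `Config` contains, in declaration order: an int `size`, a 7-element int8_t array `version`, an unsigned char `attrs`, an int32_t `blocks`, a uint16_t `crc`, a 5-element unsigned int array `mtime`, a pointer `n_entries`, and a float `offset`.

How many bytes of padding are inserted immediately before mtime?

2

0..4  size  (4B, 4-aligned)
4..11  version  (7B, 1-aligned)
11..12  attrs  (1B, 1-aligned)
12..16  blocks  (4B, 4-aligned)
16..18  crc  (2B, 2-aligned)
18..20  -- padding (2B)
20..40  mtime  (20B, 4-aligned)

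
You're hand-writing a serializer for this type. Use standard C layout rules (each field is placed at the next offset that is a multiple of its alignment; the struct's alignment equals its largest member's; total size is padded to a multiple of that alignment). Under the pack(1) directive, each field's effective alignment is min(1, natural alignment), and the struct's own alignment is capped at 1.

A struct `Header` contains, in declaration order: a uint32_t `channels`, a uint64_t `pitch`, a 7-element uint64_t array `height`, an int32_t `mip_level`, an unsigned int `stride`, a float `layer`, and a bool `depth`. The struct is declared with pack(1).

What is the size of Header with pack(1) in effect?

@0: channels [4B, align 1] → 4
@4: pitch [8B, align 1] → 12
@12: height [56B, align 1] → 68
@68: mip_level [4B, align 1] → 72
@72: stride [4B, align 1] → 76
@76: layer [4B, align 1] → 80
@80: depth [1B, align 1] → 81
size 81, align 1

81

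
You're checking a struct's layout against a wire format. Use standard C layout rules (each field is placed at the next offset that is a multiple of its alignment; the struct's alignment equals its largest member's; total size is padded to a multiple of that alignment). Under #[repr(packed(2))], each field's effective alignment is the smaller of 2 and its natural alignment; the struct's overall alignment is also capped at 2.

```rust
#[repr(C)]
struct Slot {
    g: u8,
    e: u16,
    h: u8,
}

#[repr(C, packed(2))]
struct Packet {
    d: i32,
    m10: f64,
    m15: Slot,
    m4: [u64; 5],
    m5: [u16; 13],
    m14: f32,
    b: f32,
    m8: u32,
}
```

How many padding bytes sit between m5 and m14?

0

Slot: 0..1  g  (1B, 1-aligned); 1..2  -- padding (1B); 2..4  e  (2B, 2-aligned); 4..5  h  (1B, 1-aligned); 5..6  -- tail padding (1B); sizeof = 6, alignof = 2
0..4  d  (4B, 2-aligned)
4..12  m10  (8B, 2-aligned)
12..18  m15  (6B, 2-aligned)
18..58  m4  (40B, 2-aligned)
58..84  m5  (26B, 2-aligned)
84..88  m14  (4B, 2-aligned)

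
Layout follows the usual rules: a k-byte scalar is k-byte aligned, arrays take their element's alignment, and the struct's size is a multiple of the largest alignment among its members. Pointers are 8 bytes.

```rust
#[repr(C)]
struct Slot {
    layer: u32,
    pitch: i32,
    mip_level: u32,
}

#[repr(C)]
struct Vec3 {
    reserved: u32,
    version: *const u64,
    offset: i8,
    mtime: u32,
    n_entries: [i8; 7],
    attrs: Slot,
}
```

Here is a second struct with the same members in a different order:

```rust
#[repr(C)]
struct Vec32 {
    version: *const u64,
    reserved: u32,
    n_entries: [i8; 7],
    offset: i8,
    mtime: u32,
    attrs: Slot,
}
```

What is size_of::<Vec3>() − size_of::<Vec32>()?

8

Slot: layer at 0 (size 4, align 4) → ends 4; pitch at 4 (size 4, align 4) → ends 8; mip_level at 8 (size 4, align 4) → ends 12; total 12 bytes, alignment 4
reserved at 0 (size 4, align 4) → ends 4
pad 4 to align 8 for version
version at 8 (size 8, align 8) → ends 16
offset at 16 (size 1, align 1) → ends 17
pad 3 to align 4 for mtime
mtime at 20 (size 4, align 4) → ends 24
n_entries at 24 (size 7, align 1) → ends 31
pad 1 to align 4 for attrs
attrs at 32 (size 12, align 4) → ends 44
tail pad 4 to reach multiple of 8
total 48 bytes, alignment 8
— Vec32 —
version at 0 (size 8, align 8) → ends 8
reserved at 8 (size 4, align 4) → ends 12
n_entries at 12 (size 7, align 1) → ends 19
offset at 19 (size 1, align 1) → ends 20
mtime at 20 (size 4, align 4) → ends 24
attrs at 24 (size 12, align 4) → ends 36
tail pad 4 to reach multiple of 8
total 40 bytes, alignment 8
48 − 40 = 8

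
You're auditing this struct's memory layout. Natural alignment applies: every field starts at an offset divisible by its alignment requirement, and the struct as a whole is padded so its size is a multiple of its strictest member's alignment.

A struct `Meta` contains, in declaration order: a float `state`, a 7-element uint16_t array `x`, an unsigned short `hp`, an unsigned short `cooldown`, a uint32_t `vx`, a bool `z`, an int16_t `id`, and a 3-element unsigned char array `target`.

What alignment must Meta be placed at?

member alignments: state=4, x=2, hp=2, cooldown=2, vx=4, z=1, id=2, target=1
max = 4

4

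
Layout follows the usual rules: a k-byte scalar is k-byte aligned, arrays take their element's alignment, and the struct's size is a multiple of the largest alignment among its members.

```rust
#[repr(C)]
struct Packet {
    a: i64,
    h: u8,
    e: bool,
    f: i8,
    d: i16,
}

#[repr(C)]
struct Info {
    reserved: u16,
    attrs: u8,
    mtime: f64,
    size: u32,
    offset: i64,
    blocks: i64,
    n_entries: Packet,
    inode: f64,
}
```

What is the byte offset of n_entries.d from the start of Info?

52

Packet: a at 0 (size 8, align 8) → ends 8; h at 8 (size 1, align 1) → ends 9; e at 9 (size 1, align 1) → ends 10; f at 10 (size 1, align 1) → ends 11; pad 1 to align 2 for d; d at 12 (size 2, align 2) → ends 14; tail pad 2 to reach multiple of 8; total 16 bytes, alignment 8
reserved at 0 (size 2, align 2) → ends 2
attrs at 2 (size 1, align 1) → ends 3
pad 5 to align 8 for mtime
mtime at 8 (size 8, align 8) → ends 16
size at 16 (size 4, align 4) → ends 20
pad 4 to align 8 for offset
offset at 24 (size 8, align 8) → ends 32
blocks at 32 (size 8, align 8) → ends 40
n_entries at 40 (size 16, align 8) → ends 56
within Packet: d at 12
40 + 12 = 52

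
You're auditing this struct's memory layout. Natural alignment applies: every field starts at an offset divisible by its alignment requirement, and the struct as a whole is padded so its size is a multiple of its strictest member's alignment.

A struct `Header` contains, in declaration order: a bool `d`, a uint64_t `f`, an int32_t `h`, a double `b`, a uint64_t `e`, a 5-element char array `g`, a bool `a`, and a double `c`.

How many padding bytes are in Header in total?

0..1  d  (1B, 1-aligned)
1..8  -- padding (7B)
8..16  f  (8B, 8-aligned)
16..20  h  (4B, 4-aligned)
20..24  -- padding (4B)
24..32  b  (8B, 8-aligned)
32..40  e  (8B, 8-aligned)
40..45  g  (5B, 1-aligned)
45..46  a  (1B, 1-aligned)
46..48  -- padding (2B)
48..56  c  (8B, 8-aligned)
sizeof = 56, alignof = 8
data bytes 43, size 56 → padding 13

13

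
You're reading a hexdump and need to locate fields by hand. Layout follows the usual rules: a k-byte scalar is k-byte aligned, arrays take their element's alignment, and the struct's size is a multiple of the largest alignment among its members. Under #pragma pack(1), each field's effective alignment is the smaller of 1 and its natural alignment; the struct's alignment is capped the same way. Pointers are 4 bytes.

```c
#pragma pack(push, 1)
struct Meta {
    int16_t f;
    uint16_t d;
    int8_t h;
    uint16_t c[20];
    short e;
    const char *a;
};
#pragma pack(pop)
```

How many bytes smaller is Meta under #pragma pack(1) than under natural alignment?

natural layout:
  @0: f [2B, align 2] → 2
  @2: d [2B, align 2] → 4
  @4: h [1B, align 1] → 5
  +1 pad (align 2)
  @6: c [40B, align 2] → 46
  @46: e [2B, align 2] → 48
  @48: a [4B, align 4] → 52
  size 52, align 4
packed(1) layout:
  @0: f [2B, align 1] → 2
  @2: d [2B, align 1] → 4
  @4: h [1B, align 1] → 5
  @5: c [40B, align 1] → 45
  @45: e [2B, align 1] → 47
  @47: a [4B, align 1] → 51
  size 51, align 1
52 − 51 = 1

1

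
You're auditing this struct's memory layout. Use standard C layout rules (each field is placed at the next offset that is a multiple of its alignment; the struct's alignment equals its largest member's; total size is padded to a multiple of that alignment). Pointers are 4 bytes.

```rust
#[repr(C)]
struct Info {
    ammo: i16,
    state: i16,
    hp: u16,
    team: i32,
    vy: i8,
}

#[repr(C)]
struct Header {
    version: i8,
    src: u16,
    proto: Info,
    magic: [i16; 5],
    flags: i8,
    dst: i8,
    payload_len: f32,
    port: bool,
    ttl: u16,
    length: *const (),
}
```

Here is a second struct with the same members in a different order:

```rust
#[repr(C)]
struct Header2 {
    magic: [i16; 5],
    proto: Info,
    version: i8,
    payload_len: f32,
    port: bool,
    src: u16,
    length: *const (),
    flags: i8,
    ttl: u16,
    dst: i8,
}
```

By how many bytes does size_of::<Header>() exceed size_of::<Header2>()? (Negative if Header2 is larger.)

-8

Info: 0..2  ammo  (2B, 2-aligned); 2..4  state  (2B, 2-aligned); 4..6  hp  (2B, 2-aligned); 6..8  -- padding (2B); 8..12  team  (4B, 4-aligned); 12..13  vy  (1B, 1-aligned); 13..16  -- tail padding (3B); sizeof = 16, alignof = 4
0..1  version  (1B, 1-aligned)
1..2  -- padding (1B)
2..4  src  (2B, 2-aligned)
4..20  proto  (16B, 4-aligned)
20..30  magic  (10B, 2-aligned)
30..31  flags  (1B, 1-aligned)
31..32  dst  (1B, 1-aligned)
32..36  payload_len  (4B, 4-aligned)
36..37  port  (1B, 1-aligned)
37..38  -- padding (1B)
38..40  ttl  (2B, 2-aligned)
40..44  length  (4B, 4-aligned)
sizeof = 44, alignof = 4
— Header2 —
0..10  magic  (10B, 2-aligned)
10..12  -- padding (2B)
12..28  proto  (16B, 4-aligned)
28..29  version  (1B, 1-aligned)
29..32  -- padding (3B)
32..36  payload_len  (4B, 4-aligned)
36..37  port  (1B, 1-aligned)
37..38  -- padding (1B)
38..40  src  (2B, 2-aligned)
40..44  length  (4B, 4-aligned)
44..45  flags  (1B, 1-aligned)
45..46  -- padding (1B)
46..48  ttl  (2B, 2-aligned)
48..49  dst  (1B, 1-aligned)
49..52  -- tail padding (3B)
sizeof = 52, alignof = 4
44 − 52 = -8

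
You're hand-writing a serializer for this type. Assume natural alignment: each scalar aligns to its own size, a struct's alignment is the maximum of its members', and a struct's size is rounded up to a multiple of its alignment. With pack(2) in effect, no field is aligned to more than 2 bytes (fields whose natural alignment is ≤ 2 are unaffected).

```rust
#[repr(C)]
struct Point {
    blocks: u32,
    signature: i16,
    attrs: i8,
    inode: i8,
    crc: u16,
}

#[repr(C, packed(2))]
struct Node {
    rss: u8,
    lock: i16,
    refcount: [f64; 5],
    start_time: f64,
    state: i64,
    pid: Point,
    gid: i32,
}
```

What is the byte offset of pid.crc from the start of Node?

68

Point: blocks at 0 (size 4, align 4) → ends 4; signature at 4 (size 2, align 2) → ends 6; attrs at 6 (size 1, align 1) → ends 7; inode at 7 (size 1, align 1) → ends 8; crc at 8 (size 2, align 2) → ends 10; tail pad 2 to reach multiple of 4; total 12 bytes, alignment 4
rss at 0 (size 1, align 1) → ends 1
pad 1 to align 2 for lock
lock at 2 (size 2, align 2) → ends 4
refcount at 4 (size 40, align 2) → ends 44
start_time at 44 (size 8, align 2) → ends 52
state at 52 (size 8, align 2) → ends 60
pid at 60 (size 12, align 2) → ends 72
within Point: crc at 8
60 + 8 = 68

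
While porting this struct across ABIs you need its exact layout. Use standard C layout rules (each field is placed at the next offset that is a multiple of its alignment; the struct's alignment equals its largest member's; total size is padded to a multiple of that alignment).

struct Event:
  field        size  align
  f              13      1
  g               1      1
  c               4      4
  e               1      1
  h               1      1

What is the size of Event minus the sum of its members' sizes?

f at 0 (size 13, align 1) → ends 13
g at 13 (size 1, align 1) → ends 14
pad 2 to align 4 for c
c at 16 (size 4, align 4) → ends 20
e at 20 (size 1, align 1) → ends 21
h at 21 (size 1, align 1) → ends 22
tail pad 2 to reach multiple of 4
total 24 bytes, alignment 4
data bytes 20, size 24 → padding 4

4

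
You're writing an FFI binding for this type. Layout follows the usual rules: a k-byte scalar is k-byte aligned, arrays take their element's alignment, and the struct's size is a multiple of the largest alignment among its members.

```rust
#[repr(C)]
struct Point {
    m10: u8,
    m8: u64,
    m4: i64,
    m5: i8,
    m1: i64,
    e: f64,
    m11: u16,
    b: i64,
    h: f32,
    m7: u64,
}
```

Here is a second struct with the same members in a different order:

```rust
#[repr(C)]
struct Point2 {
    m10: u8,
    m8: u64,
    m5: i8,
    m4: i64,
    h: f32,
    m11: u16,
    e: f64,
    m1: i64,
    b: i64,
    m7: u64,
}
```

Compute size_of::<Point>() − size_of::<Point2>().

m10 at 0 (size 1, align 1) → ends 1
pad 7 to align 8 for m8
m8 at 8 (size 8, align 8) → ends 16
m4 at 16 (size 8, align 8) → ends 24
m5 at 24 (size 1, align 1) → ends 25
pad 7 to align 8 for m1
m1 at 32 (size 8, align 8) → ends 40
e at 40 (size 8, align 8) → ends 48
m11 at 48 (size 2, align 2) → ends 50
pad 6 to align 8 for b
b at 56 (size 8, align 8) → ends 64
h at 64 (size 4, align 4) → ends 68
pad 4 to align 8 for m7
m7 at 72 (size 8, align 8) → ends 80
total 80 bytes, alignment 8
— Point2 —
m10 at 0 (size 1, align 1) → ends 1
pad 7 to align 8 for m8
m8 at 8 (size 8, align 8) → ends 16
m5 at 16 (size 1, align 1) → ends 17
pad 7 to align 8 for m4
m4 at 24 (size 8, align 8) → ends 32
h at 32 (size 4, align 4) → ends 36
m11 at 36 (size 2, align 2) → ends 38
pad 2 to align 8 for e
e at 40 (size 8, align 8) → ends 48
m1 at 48 (size 8, align 8) → ends 56
b at 56 (size 8, align 8) → ends 64
m7 at 64 (size 8, align 8) → ends 72
total 72 bytes, alignment 8
80 − 72 = 8

8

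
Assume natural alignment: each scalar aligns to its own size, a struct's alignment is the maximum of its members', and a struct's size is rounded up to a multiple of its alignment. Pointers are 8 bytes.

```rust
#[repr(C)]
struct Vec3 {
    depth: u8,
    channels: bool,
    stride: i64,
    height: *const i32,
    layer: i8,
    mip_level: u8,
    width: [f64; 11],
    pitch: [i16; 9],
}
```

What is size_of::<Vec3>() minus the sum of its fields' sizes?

18

@0: depth [1B, align 1] → 1
@1: channels [1B, align 1] → 2
+6 pad (align 8)
@8: stride [8B, align 8] → 16
@16: height [8B, align 8] → 24
@24: layer [1B, align 1] → 25
@25: mip_level [1B, align 1] → 26
+6 pad (align 8)
@32: width [88B, align 8] → 120
@120: pitch [18B, align 2] → 138
+6 tail pad (align 8)
size 144, align 8
data bytes 126, size 144 → padding 18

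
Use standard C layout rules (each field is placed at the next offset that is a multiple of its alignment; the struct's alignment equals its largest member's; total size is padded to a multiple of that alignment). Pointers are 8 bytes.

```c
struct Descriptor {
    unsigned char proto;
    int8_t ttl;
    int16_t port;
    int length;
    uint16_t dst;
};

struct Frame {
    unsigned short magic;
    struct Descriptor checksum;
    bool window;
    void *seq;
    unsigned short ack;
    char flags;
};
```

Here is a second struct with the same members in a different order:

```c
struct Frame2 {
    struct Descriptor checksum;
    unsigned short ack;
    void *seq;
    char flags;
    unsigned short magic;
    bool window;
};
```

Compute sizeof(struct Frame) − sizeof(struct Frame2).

Descriptor: proto at 0 (size 1, align 1) → ends 1; ttl at 1 (size 1, align 1) → ends 2; port at 2 (size 2, align 2) → ends 4; length at 4 (size 4, align 4) → ends 8; dst at 8 (size 2, align 2) → ends 10; tail pad 2 to reach multiple of 4; total 12 bytes, alignment 4
magic at 0 (size 2, align 2) → ends 2
pad 2 to align 4 for checksum
checksum at 4 (size 12, align 4) → ends 16
window at 16 (size 1, align 1) → ends 17
pad 7 to align 8 for seq
seq at 24 (size 8, align 8) → ends 32
ack at 32 (size 2, align 2) → ends 34
flags at 34 (size 1, align 1) → ends 35
tail pad 5 to reach multiple of 8
total 40 bytes, alignment 8
— Frame2 —
checksum at 0 (size 12, align 4) → ends 12
ack at 12 (size 2, align 2) → ends 14
pad 2 to align 8 for seq
seq at 16 (size 8, align 8) → ends 24
flags at 24 (size 1, align 1) → ends 25
pad 1 to align 2 for magic
magic at 26 (size 2, align 2) → ends 28
window at 28 (size 1, align 1) → ends 29
tail pad 3 to reach multiple of 8
total 32 bytes, alignment 8
40 − 32 = 8

8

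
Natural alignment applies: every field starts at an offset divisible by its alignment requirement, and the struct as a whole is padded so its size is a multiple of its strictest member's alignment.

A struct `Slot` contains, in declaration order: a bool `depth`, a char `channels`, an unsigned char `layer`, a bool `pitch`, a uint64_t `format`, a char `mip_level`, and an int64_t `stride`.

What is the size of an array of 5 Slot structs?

160

@0: depth [1B, align 1] → 1
@1: channels [1B, align 1] → 2
@2: layer [1B, align 1] → 3
@3: pitch [1B, align 1] → 4
+4 pad (align 8)
@8: format [8B, align 8] → 16
@16: mip_level [1B, align 1] → 17
+7 pad (align 8)
@24: stride [8B, align 8] → 32
size 32, align 8
array of 5: 5 × 32 = 160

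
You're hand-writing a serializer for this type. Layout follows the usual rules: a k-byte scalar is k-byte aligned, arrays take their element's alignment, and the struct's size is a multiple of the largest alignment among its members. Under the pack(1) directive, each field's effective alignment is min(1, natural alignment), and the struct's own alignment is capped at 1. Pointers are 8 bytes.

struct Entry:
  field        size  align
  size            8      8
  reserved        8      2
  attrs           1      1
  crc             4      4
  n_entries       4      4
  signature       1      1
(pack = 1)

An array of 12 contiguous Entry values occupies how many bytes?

312

0..8  size  (8B, 1-aligned)
8..16  reserved  (8B, 1-aligned)
16..17  attrs  (1B, 1-aligned)
17..21  crc  (4B, 1-aligned)
21..25  n_entries  (4B, 1-aligned)
25..26  signature  (1B, 1-aligned)
sizeof = 26, alignof = 1
array of 12: 12 × 26 = 312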